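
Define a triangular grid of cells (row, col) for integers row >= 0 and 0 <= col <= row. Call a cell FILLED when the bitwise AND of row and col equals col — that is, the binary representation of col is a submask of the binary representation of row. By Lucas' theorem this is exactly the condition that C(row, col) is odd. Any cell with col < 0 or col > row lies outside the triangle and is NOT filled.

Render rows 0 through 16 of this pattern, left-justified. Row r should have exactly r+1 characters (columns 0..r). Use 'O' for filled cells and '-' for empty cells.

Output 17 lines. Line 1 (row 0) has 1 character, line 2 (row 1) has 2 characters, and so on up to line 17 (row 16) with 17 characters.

Answer: O
OO
O-O
OOOO
O---O
OO--OO
O-O-O-O
OOOOOOOO
O-------O
OO------OO
O-O-----O-O
OOOO----OOOO
O---O---O---O
OO--OO--OO--OO
O-O-O-O-O-O-O-O
OOOOOOOOOOOOOOOO
O---------------O

Derivation:
r0=0: O
r1=1: OO
r2=10: O-O
r3=11: OOOO
r4=100: O---O
r5=101: OO--OO
r6=110: O-O-O-O
r7=111: OOOOOOOO
r8=1000: O-------O
r9=1001: OO------OO
r10=1010: O-O-----O-O
r11=1011: OOOO----OOOO
r12=1100: O---O---O---O
r13=1101: OO--OO--OO--OO
r14=1110: O-O-O-O-O-O-O-O
r15=1111: OOOOOOOOOOOOOOOO
r16=10000: O---------------O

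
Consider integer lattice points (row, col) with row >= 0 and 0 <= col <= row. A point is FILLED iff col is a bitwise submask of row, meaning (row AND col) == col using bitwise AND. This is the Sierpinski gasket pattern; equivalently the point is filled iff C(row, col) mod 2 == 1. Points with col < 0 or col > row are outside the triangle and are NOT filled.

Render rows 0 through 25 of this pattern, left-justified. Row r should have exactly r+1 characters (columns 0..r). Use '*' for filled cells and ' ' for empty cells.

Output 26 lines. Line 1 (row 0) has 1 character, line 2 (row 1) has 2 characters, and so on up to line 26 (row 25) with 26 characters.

r0=0: *
r1=1: **
r2=10: * *
r3=11: ****
r4=100: *   *
r5=101: **  **
r6=110: * * * *
r7=111: ********
r8=1000: *       *
r9=1001: **      **
r10=1010: * *     * *
r11=1011: ****    ****
r12=1100: *   *   *   *
r13=1101: **  **  **  **
r14=1110: * * * * * * * *
r15=1111: ****************
r16=10000: *               *
r17=10001: **              **
r18=10010: * *             * *
r19=10011: ****            ****
r20=10100: *   *           *   *
r21=10101: **  **          **  **
r22=10110: * * * *         * * * *
r23=10111: ********        ********
r24=11000: *       *       *       *
r25=11001: **      **      **      **

Answer: *
**
* *
****
*   *
**  **
* * * *
********
*       *
**      **
* *     * *
****    ****
*   *   *   *
**  **  **  **
* * * * * * * *
****************
*               *
**              **
* *             * *
****            ****
*   *           *   *
**  **          **  **
* * * *         * * * *
********        ********
*       *       *       *
**      **      **      **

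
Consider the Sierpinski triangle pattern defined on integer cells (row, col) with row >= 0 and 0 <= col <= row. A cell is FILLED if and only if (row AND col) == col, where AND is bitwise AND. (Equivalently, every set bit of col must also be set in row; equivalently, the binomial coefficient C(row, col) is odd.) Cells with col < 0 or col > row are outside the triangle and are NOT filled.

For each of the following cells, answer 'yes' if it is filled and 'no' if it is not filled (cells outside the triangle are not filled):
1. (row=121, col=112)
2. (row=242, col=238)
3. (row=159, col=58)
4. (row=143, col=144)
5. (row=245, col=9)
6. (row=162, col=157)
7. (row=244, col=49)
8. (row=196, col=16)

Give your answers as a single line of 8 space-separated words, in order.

(121,112): row=0b1111001, col=0b1110000, row AND col = 0b1110000 = 112; 112 == 112 -> filled
(242,238): row=0b11110010, col=0b11101110, row AND col = 0b11100010 = 226; 226 != 238 -> empty
(159,58): row=0b10011111, col=0b111010, row AND col = 0b11010 = 26; 26 != 58 -> empty
(143,144): col outside [0, 143] -> not filled
(245,9): row=0b11110101, col=0b1001, row AND col = 0b1 = 1; 1 != 9 -> empty
(162,157): row=0b10100010, col=0b10011101, row AND col = 0b10000000 = 128; 128 != 157 -> empty
(244,49): row=0b11110100, col=0b110001, row AND col = 0b110000 = 48; 48 != 49 -> empty
(196,16): row=0b11000100, col=0b10000, row AND col = 0b0 = 0; 0 != 16 -> empty

Answer: yes no no no no no no no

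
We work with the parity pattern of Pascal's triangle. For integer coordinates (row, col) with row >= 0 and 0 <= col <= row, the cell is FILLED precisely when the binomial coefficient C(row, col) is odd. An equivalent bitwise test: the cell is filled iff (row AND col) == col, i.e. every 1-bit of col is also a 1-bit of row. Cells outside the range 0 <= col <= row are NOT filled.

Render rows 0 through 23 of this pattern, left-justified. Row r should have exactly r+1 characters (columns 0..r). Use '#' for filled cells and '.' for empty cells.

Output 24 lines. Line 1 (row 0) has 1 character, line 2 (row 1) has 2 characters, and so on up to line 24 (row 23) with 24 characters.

Answer: #
##
#.#
####
#...#
##..##
#.#.#.#
########
#.......#
##......##
#.#.....#.#
####....####
#...#...#...#
##..##..##..##
#.#.#.#.#.#.#.#
################
#...............#
##..............##
#.#.............#.#
####............####
#...#...........#...#
##..##..........##..##
#.#.#.#.........#.#.#.#
########........########

Derivation:
r0=0: #
r1=1: ##
r2=10: #.#
r3=11: ####
r4=100: #...#
r5=101: ##..##
r6=110: #.#.#.#
r7=111: ########
r8=1000: #.......#
r9=1001: ##......##
r10=1010: #.#.....#.#
r11=1011: ####....####
r12=1100: #...#...#...#
r13=1101: ##..##..##..##
r14=1110: #.#.#.#.#.#.#.#
r15=1111: ################
r16=10000: #...............#
r17=10001: ##..............##
r18=10010: #.#.............#.#
r19=10011: ####............####
r20=10100: #...#...........#...#
r21=10101: ##..##..........##..##
r22=10110: #.#.#.#.........#.#.#.#
r23=10111: ########........########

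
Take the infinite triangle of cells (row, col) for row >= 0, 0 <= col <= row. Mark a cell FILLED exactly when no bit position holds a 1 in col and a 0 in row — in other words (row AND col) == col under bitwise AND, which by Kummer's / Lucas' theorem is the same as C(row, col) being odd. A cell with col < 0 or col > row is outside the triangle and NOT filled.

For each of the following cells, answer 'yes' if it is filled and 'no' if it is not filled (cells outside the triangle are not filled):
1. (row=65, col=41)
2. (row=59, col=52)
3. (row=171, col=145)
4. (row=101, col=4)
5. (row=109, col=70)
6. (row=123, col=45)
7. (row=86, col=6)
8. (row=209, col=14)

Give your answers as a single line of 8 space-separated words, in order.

Answer: no no no yes no no yes no

Derivation:
(65,41): row=0b1000001, col=0b101001, row AND col = 0b1 = 1; 1 != 41 -> empty
(59,52): row=0b111011, col=0b110100, row AND col = 0b110000 = 48; 48 != 52 -> empty
(171,145): row=0b10101011, col=0b10010001, row AND col = 0b10000001 = 129; 129 != 145 -> empty
(101,4): row=0b1100101, col=0b100, row AND col = 0b100 = 4; 4 == 4 -> filled
(109,70): row=0b1101101, col=0b1000110, row AND col = 0b1000100 = 68; 68 != 70 -> empty
(123,45): row=0b1111011, col=0b101101, row AND col = 0b101001 = 41; 41 != 45 -> empty
(86,6): row=0b1010110, col=0b110, row AND col = 0b110 = 6; 6 == 6 -> filled
(209,14): row=0b11010001, col=0b1110, row AND col = 0b0 = 0; 0 != 14 -> empty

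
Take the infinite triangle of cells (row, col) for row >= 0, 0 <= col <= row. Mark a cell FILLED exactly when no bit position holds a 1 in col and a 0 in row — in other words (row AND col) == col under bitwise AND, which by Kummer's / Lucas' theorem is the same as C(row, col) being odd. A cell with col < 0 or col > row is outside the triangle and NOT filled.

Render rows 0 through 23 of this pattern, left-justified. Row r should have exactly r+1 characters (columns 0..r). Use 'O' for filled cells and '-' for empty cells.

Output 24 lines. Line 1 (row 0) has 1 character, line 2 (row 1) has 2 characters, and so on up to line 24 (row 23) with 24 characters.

Answer: O
OO
O-O
OOOO
O---O
OO--OO
O-O-O-O
OOOOOOOO
O-------O
OO------OO
O-O-----O-O
OOOO----OOOO
O---O---O---O
OO--OO--OO--OO
O-O-O-O-O-O-O-O
OOOOOOOOOOOOOOOO
O---------------O
OO--------------OO
O-O-------------O-O
OOOO------------OOOO
O---O-----------O---O
OO--OO----------OO--OO
O-O-O-O---------O-O-O-O
OOOOOOOO--------OOOOOOOO

Derivation:
r0=0: O
r1=1: OO
r2=10: O-O
r3=11: OOOO
r4=100: O---O
r5=101: OO--OO
r6=110: O-O-O-O
r7=111: OOOOOOOO
r8=1000: O-------O
r9=1001: OO------OO
r10=1010: O-O-----O-O
r11=1011: OOOO----OOOO
r12=1100: O---O---O---O
r13=1101: OO--OO--OO--OO
r14=1110: O-O-O-O-O-O-O-O
r15=1111: OOOOOOOOOOOOOOOO
r16=10000: O---------------O
r17=10001: OO--------------OO
r18=10010: O-O-------------O-O
r19=10011: OOOO------------OOOO
r20=10100: O---O-----------O---O
r21=10101: OO--OO----------OO--OO
r22=10110: O-O-O-O---------O-O-O-O
r23=10111: OOOOOOOO--------OOOOOOOO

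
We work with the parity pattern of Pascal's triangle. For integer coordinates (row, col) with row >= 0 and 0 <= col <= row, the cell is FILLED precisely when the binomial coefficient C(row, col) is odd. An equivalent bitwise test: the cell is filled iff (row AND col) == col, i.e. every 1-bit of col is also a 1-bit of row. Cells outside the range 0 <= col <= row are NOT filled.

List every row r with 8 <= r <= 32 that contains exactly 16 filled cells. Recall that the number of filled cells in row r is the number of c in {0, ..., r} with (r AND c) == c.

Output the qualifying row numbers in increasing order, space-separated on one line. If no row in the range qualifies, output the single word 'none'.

Answer: 15 23 27 29 30

Derivation:
Row r has 2^popcount(r) filled cells, so we need popcount(r) = log2(16) = 4.
Scan r = 8..32 and keep those with exactly 4 one-bits:
r=8=1000 popcount=1 -> skip
r=9=1001 popcount=2 -> skip
r=10=1010 popcount=2 -> skip
r=11=1011 popcount=3 -> skip
r=12=1100 popcount=2 -> skip
r=13=1101 popcount=3 -> skip
r=14=1110 popcount=3 -> skip
r=15=1111 popcount=4 -> KEEP
r=16=10000 popcount=1 -> skip
r=17=10001 popcount=2 -> skip
r=18=10010 popcount=2 -> skip
r=19=10011 popcount=3 -> skip
r=20=10100 popcount=2 -> skip
r=21=10101 popcount=3 -> skip
r=22=10110 popcount=3 -> skip
r=23=10111 popcount=4 -> KEEP
r=24=11000 popcount=2 -> skip
r=25=11001 popcount=3 -> skip
r=26=11010 popcount=3 -> skip
r=27=11011 popcount=4 -> KEEP
r=28=11100 popcount=3 -> skip
r=29=11101 popcount=4 -> KEEP
r=30=11110 popcount=4 -> KEEP
r=31=11111 popcount=5 -> skip
r=32=100000 popcount=1 -> skip
Kept rows: 15 23 27 29 30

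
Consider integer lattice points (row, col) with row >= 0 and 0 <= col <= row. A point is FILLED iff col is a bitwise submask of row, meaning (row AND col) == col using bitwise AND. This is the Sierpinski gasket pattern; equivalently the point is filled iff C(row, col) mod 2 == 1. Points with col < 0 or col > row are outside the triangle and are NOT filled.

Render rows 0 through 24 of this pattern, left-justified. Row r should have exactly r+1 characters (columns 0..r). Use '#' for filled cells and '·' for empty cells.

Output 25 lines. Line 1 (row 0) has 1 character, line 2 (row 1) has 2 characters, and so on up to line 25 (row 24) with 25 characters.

Answer: #
##
#·#
####
#···#
##··##
#·#·#·#
########
#·······#
##······##
#·#·····#·#
####····####
#···#···#···#
##··##··##··##
#·#·#·#·#·#·#·#
################
#···············#
##··············##
#·#·············#·#
####············####
#···#···········#···#
##··##··········##··##
#·#·#·#·········#·#·#·#
########········########
#·······#·······#·······#

Derivation:
r0=0: #
r1=1: ##
r2=10: #·#
r3=11: ####
r4=100: #···#
r5=101: ##··##
r6=110: #·#·#·#
r7=111: ########
r8=1000: #·······#
r9=1001: ##······##
r10=1010: #·#·····#·#
r11=1011: ####····####
r12=1100: #···#···#···#
r13=1101: ##··##··##··##
r14=1110: #·#·#·#·#·#·#·#
r15=1111: ################
r16=10000: #···············#
r17=10001: ##··············##
r18=10010: #·#·············#·#
r19=10011: ####············####
r20=10100: #···#···········#···#
r21=10101: ##··##··········##··##
r22=10110: #·#·#·#·········#·#·#·#
r23=10111: ########········########
r24=11000: #·······#·······#·······#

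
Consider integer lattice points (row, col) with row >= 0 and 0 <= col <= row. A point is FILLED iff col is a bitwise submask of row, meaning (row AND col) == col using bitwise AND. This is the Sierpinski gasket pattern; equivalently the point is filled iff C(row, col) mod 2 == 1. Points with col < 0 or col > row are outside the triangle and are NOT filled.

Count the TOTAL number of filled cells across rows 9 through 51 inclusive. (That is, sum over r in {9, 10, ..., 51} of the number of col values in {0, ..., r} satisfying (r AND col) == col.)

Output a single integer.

Answer: 412

Derivation:
r9=1001 pc2: +4 =4
r10=1010 pc2: +4 =8
r11=1011 pc3: +8 =16
r12=1100 pc2: +4 =20
r13=1101 pc3: +8 =28
r14=1110 pc3: +8 =36
r15=1111 pc4: +16 =52
r16=10000 pc1: +2 =54
r17=10001 pc2: +4 =58
r18=10010 pc2: +4 =62
r19=10011 pc3: +8 =70
r20=10100 pc2: +4 =74
r21=10101 pc3: +8 =82
r22=10110 pc3: +8 =90
r23=10111 pc4: +16 =106
r24=11000 pc2: +4 =110
r25=11001 pc3: +8 =118
r26=11010 pc3: +8 =126
r27=11011 pc4: +16 =142
r28=11100 pc3: +8 =150
r29=11101 pc4: +16 =166
r30=11110 pc4: +16 =182
r31=11111 pc5: +32 =214
r32=100000 pc1: +2 =216
r33=100001 pc2: +4 =220
r34=100010 pc2: +4 =224
r35=100011 pc3: +8 =232
r36=100100 pc2: +4 =236
r37=100101 pc3: +8 =244
r38=100110 pc3: +8 =252
r39=100111 pc4: +16 =268
r40=101000 pc2: +4 =272
r41=101001 pc3: +8 =280
r42=101010 pc3: +8 =288
r43=101011 pc4: +16 =304
r44=101100 pc3: +8 =312
r45=101101 pc4: +16 =328
r46=101110 pc4: +16 =344
r47=101111 pc5: +32 =376
r48=110000 pc2: +4 =380
r49=110001 pc3: +8 =388
r50=110010 pc3: +8 =396
r51=110011 pc4: +16 =412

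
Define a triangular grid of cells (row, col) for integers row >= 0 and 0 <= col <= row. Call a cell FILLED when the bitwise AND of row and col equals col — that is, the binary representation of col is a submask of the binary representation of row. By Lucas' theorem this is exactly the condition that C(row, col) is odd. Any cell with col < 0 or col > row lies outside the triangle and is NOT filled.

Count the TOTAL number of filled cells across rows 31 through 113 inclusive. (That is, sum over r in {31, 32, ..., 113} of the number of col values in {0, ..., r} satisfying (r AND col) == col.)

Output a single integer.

r31=11111 pc5: +32 =32
r32=100000 pc1: +2 =34
r33=100001 pc2: +4 =38
r34=100010 pc2: +4 =42
r35=100011 pc3: +8 =50
r36=100100 pc2: +4 =54
r37=100101 pc3: +8 =62
r38=100110 pc3: +8 =70
r39=100111 pc4: +16 =86
r40=101000 pc2: +4 =90
r41=101001 pc3: +8 =98
r42=101010 pc3: +8 =106
r43=101011 pc4: +16 =122
r44=101100 pc3: +8 =130
r45=101101 pc4: +16 =146
r46=101110 pc4: +16 =162
r47=101111 pc5: +32 =194
r48=110000 pc2: +4 =198
r49=110001 pc3: +8 =206
r50=110010 pc3: +8 =214
r51=110011 pc4: +16 =230
r52=110100 pc3: +8 =238
r53=110101 pc4: +16 =254
r54=110110 pc4: +16 =270
r55=110111 pc5: +32 =302
r56=111000 pc3: +8 =310
r57=111001 pc4: +16 =326
r58=111010 pc4: +16 =342
r59=111011 pc5: +32 =374
r60=111100 pc4: +16 =390
r61=111101 pc5: +32 =422
r62=111110 pc5: +32 =454
r63=111111 pc6: +64 =518
r64=1000000 pc1: +2 =520
r65=1000001 pc2: +4 =524
r66=1000010 pc2: +4 =528
r67=1000011 pc3: +8 =536
r68=1000100 pc2: +4 =540
r69=1000101 pc3: +8 =548
r70=1000110 pc3: +8 =556
r71=1000111 pc4: +16 =572
r72=1001000 pc2: +4 =576
r73=1001001 pc3: +8 =584
r74=1001010 pc3: +8 =592
r75=1001011 pc4: +16 =608
r76=1001100 pc3: +8 =616
r77=1001101 pc4: +16 =632
r78=1001110 pc4: +16 =648
r79=1001111 pc5: +32 =680
r80=1010000 pc2: +4 =684
r81=1010001 pc3: +8 =692
r82=1010010 pc3: +8 =700
r83=1010011 pc4: +16 =716
r84=1010100 pc3: +8 =724
r85=1010101 pc4: +16 =740
r86=1010110 pc4: +16 =756
r87=1010111 pc5: +32 =788
r88=1011000 pc3: +8 =796
r89=1011001 pc4: +16 =812
r90=1011010 pc4: +16 =828
r91=1011011 pc5: +32 =860
r92=1011100 pc4: +16 =876
r93=1011101 pc5: +32 =908
r94=1011110 pc5: +32 =940
r95=1011111 pc6: +64 =1004
r96=1100000 pc2: +4 =1008
r97=1100001 pc3: +8 =1016
r98=1100010 pc3: +8 =1024
r99=1100011 pc4: +16 =1040
r100=1100100 pc3: +8 =1048
r101=1100101 pc4: +16 =1064
r102=1100110 pc4: +16 =1080
r103=1100111 pc5: +32 =1112
r104=1101000 pc3: +8 =1120
r105=1101001 pc4: +16 =1136
r106=1101010 pc4: +16 =1152
r107=1101011 pc5: +32 =1184
r108=1101100 pc4: +16 =1200
r109=1101101 pc5: +32 =1232
r110=1101110 pc5: +32 =1264
r111=1101111 pc6: +64 =1328
r112=1110000 pc3: +8 =1336
r113=1110001 pc4: +16 =1352

Answer: 1352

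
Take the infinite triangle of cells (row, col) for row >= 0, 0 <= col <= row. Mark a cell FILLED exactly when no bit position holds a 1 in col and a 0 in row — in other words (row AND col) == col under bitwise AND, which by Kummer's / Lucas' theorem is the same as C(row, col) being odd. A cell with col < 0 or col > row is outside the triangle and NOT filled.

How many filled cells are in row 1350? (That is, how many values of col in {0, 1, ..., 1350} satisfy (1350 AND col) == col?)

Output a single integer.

1350 in binary = 10101000110
popcount(1350) = number of 1-bits in 10101000110 = 5
A col c satisfies (1350 AND c) == c iff every set bit of c is also set in 1350; each of the 5 set bits of 1350 can independently be on or off in c.
count = 2^5 = 32

Answer: 32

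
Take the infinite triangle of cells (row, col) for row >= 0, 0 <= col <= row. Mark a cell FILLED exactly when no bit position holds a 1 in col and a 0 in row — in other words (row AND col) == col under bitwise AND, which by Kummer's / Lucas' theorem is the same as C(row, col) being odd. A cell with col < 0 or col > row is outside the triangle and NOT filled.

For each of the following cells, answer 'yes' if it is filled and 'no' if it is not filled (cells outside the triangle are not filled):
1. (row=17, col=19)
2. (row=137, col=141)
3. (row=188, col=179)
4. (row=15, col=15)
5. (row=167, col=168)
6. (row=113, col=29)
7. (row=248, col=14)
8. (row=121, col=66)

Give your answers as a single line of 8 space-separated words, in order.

Answer: no no no yes no no no no

Derivation:
(17,19): col outside [0, 17] -> not filled
(137,141): col outside [0, 137] -> not filled
(188,179): row=0b10111100, col=0b10110011, row AND col = 0b10110000 = 176; 176 != 179 -> empty
(15,15): row=0b1111, col=0b1111, row AND col = 0b1111 = 15; 15 == 15 -> filled
(167,168): col outside [0, 167] -> not filled
(113,29): row=0b1110001, col=0b11101, row AND col = 0b10001 = 17; 17 != 29 -> empty
(248,14): row=0b11111000, col=0b1110, row AND col = 0b1000 = 8; 8 != 14 -> empty
(121,66): row=0b1111001, col=0b1000010, row AND col = 0b1000000 = 64; 64 != 66 -> empty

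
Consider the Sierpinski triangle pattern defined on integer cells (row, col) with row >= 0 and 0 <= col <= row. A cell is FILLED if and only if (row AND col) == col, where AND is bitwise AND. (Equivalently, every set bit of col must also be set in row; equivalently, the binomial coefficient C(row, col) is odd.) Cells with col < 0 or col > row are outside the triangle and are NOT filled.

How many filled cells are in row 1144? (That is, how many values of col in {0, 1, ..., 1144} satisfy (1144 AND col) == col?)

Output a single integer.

1144 in binary = 10001111000
popcount(1144) = number of 1-bits in 10001111000 = 5
A col c satisfies (1144 AND c) == c iff every set bit of c is also set in 1144; each of the 5 set bits of 1144 can independently be on or off in c.
count = 2^5 = 32

Answer: 32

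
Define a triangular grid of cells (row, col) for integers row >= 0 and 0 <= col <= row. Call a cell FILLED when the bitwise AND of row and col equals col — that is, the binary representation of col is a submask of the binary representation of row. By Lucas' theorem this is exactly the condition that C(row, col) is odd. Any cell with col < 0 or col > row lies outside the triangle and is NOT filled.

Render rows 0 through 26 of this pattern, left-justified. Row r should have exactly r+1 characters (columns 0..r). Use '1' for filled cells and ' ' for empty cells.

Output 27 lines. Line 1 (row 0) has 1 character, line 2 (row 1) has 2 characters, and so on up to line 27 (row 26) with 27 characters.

Answer: 1
11
1 1
1111
1   1
11  11
1 1 1 1
11111111
1       1
11      11
1 1     1 1
1111    1111
1   1   1   1
11  11  11  11
1 1 1 1 1 1 1 1
1111111111111111
1               1
11              11
1 1             1 1
1111            1111
1   1           1   1
11  11          11  11
1 1 1 1         1 1 1 1
11111111        11111111
1       1       1       1
11      11      11      11
1 1     1 1     1 1     1 1

Derivation:
r0=0: 1
r1=1: 11
r2=10: 1 1
r3=11: 1111
r4=100: 1   1
r5=101: 11  11
r6=110: 1 1 1 1
r7=111: 11111111
r8=1000: 1       1
r9=1001: 11      11
r10=1010: 1 1     1 1
r11=1011: 1111    1111
r12=1100: 1   1   1   1
r13=1101: 11  11  11  11
r14=1110: 1 1 1 1 1 1 1 1
r15=1111: 1111111111111111
r16=10000: 1               1
r17=10001: 11              11
r18=10010: 1 1             1 1
r19=10011: 1111            1111
r20=10100: 1   1           1   1
r21=10101: 11  11          11  11
r22=10110: 1 1 1 1         1 1 1 1
r23=10111: 11111111        11111111
r24=11000: 1       1       1       1
r25=11001: 11      11      11      11
r26=11010: 1 1     1 1     1 1     1 1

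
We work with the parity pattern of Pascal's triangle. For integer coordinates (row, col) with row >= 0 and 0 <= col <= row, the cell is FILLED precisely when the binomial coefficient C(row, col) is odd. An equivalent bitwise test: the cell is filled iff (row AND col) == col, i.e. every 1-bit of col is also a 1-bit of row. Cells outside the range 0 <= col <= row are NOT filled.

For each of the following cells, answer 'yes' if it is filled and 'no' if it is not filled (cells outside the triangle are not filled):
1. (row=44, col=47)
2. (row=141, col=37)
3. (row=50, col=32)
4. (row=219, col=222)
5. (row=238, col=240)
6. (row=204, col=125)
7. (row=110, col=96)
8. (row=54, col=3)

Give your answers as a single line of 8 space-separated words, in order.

Answer: no no yes no no no yes no

Derivation:
(44,47): col outside [0, 44] -> not filled
(141,37): row=0b10001101, col=0b100101, row AND col = 0b101 = 5; 5 != 37 -> empty
(50,32): row=0b110010, col=0b100000, row AND col = 0b100000 = 32; 32 == 32 -> filled
(219,222): col outside [0, 219] -> not filled
(238,240): col outside [0, 238] -> not filled
(204,125): row=0b11001100, col=0b1111101, row AND col = 0b1001100 = 76; 76 != 125 -> empty
(110,96): row=0b1101110, col=0b1100000, row AND col = 0b1100000 = 96; 96 == 96 -> filled
(54,3): row=0b110110, col=0b11, row AND col = 0b10 = 2; 2 != 3 -> empty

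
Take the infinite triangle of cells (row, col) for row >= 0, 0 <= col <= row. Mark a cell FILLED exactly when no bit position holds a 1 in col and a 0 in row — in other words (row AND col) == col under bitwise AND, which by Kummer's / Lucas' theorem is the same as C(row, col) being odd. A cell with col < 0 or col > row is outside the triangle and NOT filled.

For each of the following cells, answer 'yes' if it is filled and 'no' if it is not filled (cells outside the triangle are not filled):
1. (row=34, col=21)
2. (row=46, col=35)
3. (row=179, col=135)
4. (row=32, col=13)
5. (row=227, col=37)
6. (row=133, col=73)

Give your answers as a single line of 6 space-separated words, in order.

Answer: no no no no no no

Derivation:
(34,21): row=0b100010, col=0b10101, row AND col = 0b0 = 0; 0 != 21 -> empty
(46,35): row=0b101110, col=0b100011, row AND col = 0b100010 = 34; 34 != 35 -> empty
(179,135): row=0b10110011, col=0b10000111, row AND col = 0b10000011 = 131; 131 != 135 -> empty
(32,13): row=0b100000, col=0b1101, row AND col = 0b0 = 0; 0 != 13 -> empty
(227,37): row=0b11100011, col=0b100101, row AND col = 0b100001 = 33; 33 != 37 -> empty
(133,73): row=0b10000101, col=0b1001001, row AND col = 0b1 = 1; 1 != 73 -> empty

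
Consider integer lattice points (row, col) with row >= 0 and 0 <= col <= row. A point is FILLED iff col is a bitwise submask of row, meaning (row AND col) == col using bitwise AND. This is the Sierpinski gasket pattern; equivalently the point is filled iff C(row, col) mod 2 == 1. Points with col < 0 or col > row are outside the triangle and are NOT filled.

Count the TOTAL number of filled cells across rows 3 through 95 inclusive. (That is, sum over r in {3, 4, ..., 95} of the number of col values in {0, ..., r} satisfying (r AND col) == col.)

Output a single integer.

Answer: 1210

Derivation:
r3=11 pc2: +4 =4
r4=100 pc1: +2 =6
r5=101 pc2: +4 =10
r6=110 pc2: +4 =14
r7=111 pc3: +8 =22
r8=1000 pc1: +2 =24
r9=1001 pc2: +4 =28
r10=1010 pc2: +4 =32
r11=1011 pc3: +8 =40
r12=1100 pc2: +4 =44
r13=1101 pc3: +8 =52
r14=1110 pc3: +8 =60
r15=1111 pc4: +16 =76
r16=10000 pc1: +2 =78
r17=10001 pc2: +4 =82
r18=10010 pc2: +4 =86
r19=10011 pc3: +8 =94
r20=10100 pc2: +4 =98
r21=10101 pc3: +8 =106
r22=10110 pc3: +8 =114
r23=10111 pc4: +16 =130
r24=11000 pc2: +4 =134
r25=11001 pc3: +8 =142
r26=11010 pc3: +8 =150
r27=11011 pc4: +16 =166
r28=11100 pc3: +8 =174
r29=11101 pc4: +16 =190
r30=11110 pc4: +16 =206
r31=11111 pc5: +32 =238
r32=100000 pc1: +2 =240
r33=100001 pc2: +4 =244
r34=100010 pc2: +4 =248
r35=100011 pc3: +8 =256
r36=100100 pc2: +4 =260
r37=100101 pc3: +8 =268
r38=100110 pc3: +8 =276
r39=100111 pc4: +16 =292
r40=101000 pc2: +4 =296
r41=101001 pc3: +8 =304
r42=101010 pc3: +8 =312
r43=101011 pc4: +16 =328
r44=101100 pc3: +8 =336
r45=101101 pc4: +16 =352
r46=101110 pc4: +16 =368
r47=101111 pc5: +32 =400
r48=110000 pc2: +4 =404
r49=110001 pc3: +8 =412
r50=110010 pc3: +8 =420
r51=110011 pc4: +16 =436
r52=110100 pc3: +8 =444
r53=110101 pc4: +16 =460
r54=110110 pc4: +16 =476
r55=110111 pc5: +32 =508
r56=111000 pc3: +8 =516
r57=111001 pc4: +16 =532
r58=111010 pc4: +16 =548
r59=111011 pc5: +32 =580
r60=111100 pc4: +16 =596
r61=111101 pc5: +32 =628
r62=111110 pc5: +32 =660
r63=111111 pc6: +64 =724
r64=1000000 pc1: +2 =726
r65=1000001 pc2: +4 =730
r66=1000010 pc2: +4 =734
r67=1000011 pc3: +8 =742
r68=1000100 pc2: +4 =746
r69=1000101 pc3: +8 =754
r70=1000110 pc3: +8 =762
r71=1000111 pc4: +16 =778
r72=1001000 pc2: +4 =782
r73=1001001 pc3: +8 =790
r74=1001010 pc3: +8 =798
r75=1001011 pc4: +16 =814
r76=1001100 pc3: +8 =822
r77=1001101 pc4: +16 =838
r78=1001110 pc4: +16 =854
r79=1001111 pc5: +32 =886
r80=1010000 pc2: +4 =890
r81=1010001 pc3: +8 =898
r82=1010010 pc3: +8 =906
r83=1010011 pc4: +16 =922
r84=1010100 pc3: +8 =930
r85=1010101 pc4: +16 =946
r86=1010110 pc4: +16 =962
r87=1010111 pc5: +32 =994
r88=1011000 pc3: +8 =1002
r89=1011001 pc4: +16 =1018
r90=1011010 pc4: +16 =1034
r91=1011011 pc5: +32 =1066
r92=1011100 pc4: +16 =1082
r93=1011101 pc5: +32 =1114
r94=1011110 pc5: +32 =1146
r95=1011111 pc6: +64 =1210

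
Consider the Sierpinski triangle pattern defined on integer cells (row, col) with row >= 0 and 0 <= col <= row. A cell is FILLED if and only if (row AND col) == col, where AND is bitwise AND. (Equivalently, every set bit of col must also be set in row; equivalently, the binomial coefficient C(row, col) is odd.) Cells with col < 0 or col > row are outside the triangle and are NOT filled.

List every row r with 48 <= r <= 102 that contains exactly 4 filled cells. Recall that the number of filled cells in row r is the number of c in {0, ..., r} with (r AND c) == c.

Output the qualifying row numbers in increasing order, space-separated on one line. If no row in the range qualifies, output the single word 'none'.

Row r has 2^popcount(r) filled cells, so we need popcount(r) = log2(4) = 2.
Scan r = 48..102 and keep those with exactly 2 one-bits:
r=48=110000 popcount=2 -> KEEP
r=49=110001 popcount=3 -> skip
r=50=110010 popcount=3 -> skip
r=51=110011 popcount=4 -> skip
r=52=110100 popcount=3 -> skip
r=53=110101 popcount=4 -> skip
r=54=110110 popcount=4 -> skip
r=55=110111 popcount=5 -> skip
r=56=111000 popcount=3 -> skip
r=57=111001 popcount=4 -> skip
r=58=111010 popcount=4 -> skip
r=59=111011 popcount=5 -> skip
r=60=111100 popcount=4 -> skip
r=61=111101 popcount=5 -> skip
r=62=111110 popcount=5 -> skip
r=63=111111 popcount=6 -> skip
r=64=1000000 popcount=1 -> skip
r=65=1000001 popcount=2 -> KEEP
r=66=1000010 popcount=2 -> KEEP
r=67=1000011 popcount=3 -> skip
r=68=1000100 popcount=2 -> KEEP
r=69=1000101 popcount=3 -> skip
r=70=1000110 popcount=3 -> skip
r=71=1000111 popcount=4 -> skip
r=72=1001000 popcount=2 -> KEEP
r=73=1001001 popcount=3 -> skip
r=74=1001010 popcount=3 -> skip
r=75=1001011 popcount=4 -> skip
r=76=1001100 popcount=3 -> skip
r=77=1001101 popcount=4 -> skip
r=78=1001110 popcount=4 -> skip
r=79=1001111 popcount=5 -> skip
r=80=1010000 popcount=2 -> KEEP
r=81=1010001 popcount=3 -> skip
r=82=1010010 popcount=3 -> skip
r=83=1010011 popcount=4 -> skip
r=84=1010100 popcount=3 -> skip
r=85=1010101 popcount=4 -> skip
r=86=1010110 popcount=4 -> skip
r=87=1010111 popcount=5 -> skip
r=88=1011000 popcount=3 -> skip
r=89=1011001 popcount=4 -> skip
r=90=1011010 popcount=4 -> skip
r=91=1011011 popcount=5 -> skip
r=92=1011100 popcount=4 -> skip
r=93=1011101 popcount=5 -> skip
r=94=1011110 popcount=5 -> skip
r=95=1011111 popcount=6 -> skip
r=96=1100000 popcount=2 -> KEEP
r=97=1100001 popcount=3 -> skip
r=98=1100010 popcount=3 -> skip
r=99=1100011 popcount=4 -> skip
r=100=1100100 popcount=3 -> skip
r=101=1100101 popcount=4 -> skip
r=102=1100110 popcount=4 -> skip
Kept rows: 48 65 66 68 72 80 96

Answer: 48 65 66 68 72 80 96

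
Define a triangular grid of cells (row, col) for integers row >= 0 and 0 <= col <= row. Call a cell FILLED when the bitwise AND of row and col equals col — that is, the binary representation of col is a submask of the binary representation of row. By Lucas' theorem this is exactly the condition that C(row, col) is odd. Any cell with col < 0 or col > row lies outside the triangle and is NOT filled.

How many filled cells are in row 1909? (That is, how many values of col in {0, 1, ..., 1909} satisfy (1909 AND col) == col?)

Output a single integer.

Answer: 256

Derivation:
1909 in binary = 11101110101
popcount(1909) = number of 1-bits in 11101110101 = 8
A col c satisfies (1909 AND c) == c iff every set bit of c is also set in 1909; each of the 8 set bits of 1909 can independently be on or off in c.
count = 2^8 = 256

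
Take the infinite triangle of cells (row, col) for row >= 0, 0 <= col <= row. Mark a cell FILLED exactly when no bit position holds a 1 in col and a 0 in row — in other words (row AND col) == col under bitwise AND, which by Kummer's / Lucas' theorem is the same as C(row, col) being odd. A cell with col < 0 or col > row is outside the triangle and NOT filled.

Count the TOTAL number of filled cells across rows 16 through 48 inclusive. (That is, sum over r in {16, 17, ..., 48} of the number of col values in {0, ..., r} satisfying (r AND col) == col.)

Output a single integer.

r16=10000 pc1: +2 =2
r17=10001 pc2: +4 =6
r18=10010 pc2: +4 =10
r19=10011 pc3: +8 =18
r20=10100 pc2: +4 =22
r21=10101 pc3: +8 =30
r22=10110 pc3: +8 =38
r23=10111 pc4: +16 =54
r24=11000 pc2: +4 =58
r25=11001 pc3: +8 =66
r26=11010 pc3: +8 =74
r27=11011 pc4: +16 =90
r28=11100 pc3: +8 =98
r29=11101 pc4: +16 =114
r30=11110 pc4: +16 =130
r31=11111 pc5: +32 =162
r32=100000 pc1: +2 =164
r33=100001 pc2: +4 =168
r34=100010 pc2: +4 =172
r35=100011 pc3: +8 =180
r36=100100 pc2: +4 =184
r37=100101 pc3: +8 =192
r38=100110 pc3: +8 =200
r39=100111 pc4: +16 =216
r40=101000 pc2: +4 =220
r41=101001 pc3: +8 =228
r42=101010 pc3: +8 =236
r43=101011 pc4: +16 =252
r44=101100 pc3: +8 =260
r45=101101 pc4: +16 =276
r46=101110 pc4: +16 =292
r47=101111 pc5: +32 =324
r48=110000 pc2: +4 =328

Answer: 328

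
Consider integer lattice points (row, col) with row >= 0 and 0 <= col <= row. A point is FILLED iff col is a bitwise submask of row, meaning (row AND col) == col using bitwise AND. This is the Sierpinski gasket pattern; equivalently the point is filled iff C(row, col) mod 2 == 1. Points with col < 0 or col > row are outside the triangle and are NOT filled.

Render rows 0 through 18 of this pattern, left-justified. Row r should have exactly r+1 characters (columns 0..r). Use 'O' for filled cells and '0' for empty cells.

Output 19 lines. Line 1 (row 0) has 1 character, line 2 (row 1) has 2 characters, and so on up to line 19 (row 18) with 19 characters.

Answer: O
OO
O0O
OOOO
O000O
OO00OO
O0O0O0O
OOOOOOOO
O0000000O
OO000000OO
O0O00000O0O
OOOO0000OOOO
O000O000O000O
OO00OO00OO00OO
O0O0O0O0O0O0O0O
OOOOOOOOOOOOOOOO
O000000000000000O
OO00000000000000OO
O0O0000000000000O0O

Derivation:
r0=0: O
r1=1: OO
r2=10: O0O
r3=11: OOOO
r4=100: O000O
r5=101: OO00OO
r6=110: O0O0O0O
r7=111: OOOOOOOO
r8=1000: O0000000O
r9=1001: OO000000OO
r10=1010: O0O00000O0O
r11=1011: OOOO0000OOOO
r12=1100: O000O000O000O
r13=1101: OO00OO00OO00OO
r14=1110: O0O0O0O0O0O0O0O
r15=1111: OOOOOOOOOOOOOOOO
r16=10000: O000000000000000O
r17=10001: OO00000000000000OO
r18=10010: O0O0000000000000O0O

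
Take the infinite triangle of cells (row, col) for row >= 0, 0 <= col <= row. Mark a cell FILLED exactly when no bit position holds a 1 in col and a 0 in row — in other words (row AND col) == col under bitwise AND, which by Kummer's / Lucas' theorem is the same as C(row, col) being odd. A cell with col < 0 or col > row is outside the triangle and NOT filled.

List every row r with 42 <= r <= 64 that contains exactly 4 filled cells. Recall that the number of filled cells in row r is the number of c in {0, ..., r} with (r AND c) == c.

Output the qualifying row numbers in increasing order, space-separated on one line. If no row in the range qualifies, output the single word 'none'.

Answer: 48

Derivation:
Row r has 2^popcount(r) filled cells, so we need popcount(r) = log2(4) = 2.
Scan r = 42..64 and keep those with exactly 2 one-bits:
r=42=101010 popcount=3 -> skip
r=43=101011 popcount=4 -> skip
r=44=101100 popcount=3 -> skip
r=45=101101 popcount=4 -> skip
r=46=101110 popcount=4 -> skip
r=47=101111 popcount=5 -> skip
r=48=110000 popcount=2 -> KEEP
r=49=110001 popcount=3 -> skip
r=50=110010 popcount=3 -> skip
r=51=110011 popcount=4 -> skip
r=52=110100 popcount=3 -> skip
r=53=110101 popcount=4 -> skip
r=54=110110 popcount=4 -> skip
r=55=110111 popcount=5 -> skip
r=56=111000 popcount=3 -> skip
r=57=111001 popcount=4 -> skip
r=58=111010 popcount=4 -> skip
r=59=111011 popcount=5 -> skip
r=60=111100 popcount=4 -> skip
r=61=111101 popcount=5 -> skip
r=62=111110 popcount=5 -> skip
r=63=111111 popcount=6 -> skip
r=64=1000000 popcount=1 -> skip
Kept rows: 48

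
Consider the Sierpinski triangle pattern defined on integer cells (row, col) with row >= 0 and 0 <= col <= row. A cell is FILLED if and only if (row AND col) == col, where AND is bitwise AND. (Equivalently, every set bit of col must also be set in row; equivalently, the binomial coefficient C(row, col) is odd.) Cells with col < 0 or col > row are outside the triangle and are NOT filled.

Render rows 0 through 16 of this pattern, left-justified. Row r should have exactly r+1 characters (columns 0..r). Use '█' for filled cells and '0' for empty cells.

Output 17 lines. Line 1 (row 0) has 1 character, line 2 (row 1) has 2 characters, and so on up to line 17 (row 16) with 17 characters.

r0=0: █
r1=1: ██
r2=10: █0█
r3=11: ████
r4=100: █000█
r5=101: ██00██
r6=110: █0█0█0█
r7=111: ████████
r8=1000: █0000000█
r9=1001: ██000000██
r10=1010: █0█00000█0█
r11=1011: ████0000████
r12=1100: █000█000█000█
r13=1101: ██00██00██00██
r14=1110: █0█0█0█0█0█0█0█
r15=1111: ████████████████
r16=10000: █000000000000000█

Answer: █
██
█0█
████
█000█
██00██
█0█0█0█
████████
█0000000█
██000000██
█0█00000█0█
████0000████
█000█000█000█
██00██00██00██
█0█0█0█0█0█0█0█
████████████████
█000000000000000█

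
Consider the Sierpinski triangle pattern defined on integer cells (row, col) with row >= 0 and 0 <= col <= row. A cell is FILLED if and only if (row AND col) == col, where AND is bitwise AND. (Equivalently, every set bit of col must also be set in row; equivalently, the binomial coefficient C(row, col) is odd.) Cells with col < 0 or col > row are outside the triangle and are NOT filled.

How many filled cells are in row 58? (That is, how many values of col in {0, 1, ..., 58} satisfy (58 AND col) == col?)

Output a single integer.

58 in binary = 111010
popcount(58) = number of 1-bits in 111010 = 4
A col c satisfies (58 AND c) == c iff every set bit of c is also set in 58; each of the 4 set bits of 58 can independently be on or off in c.
count = 2^4 = 16

Answer: 16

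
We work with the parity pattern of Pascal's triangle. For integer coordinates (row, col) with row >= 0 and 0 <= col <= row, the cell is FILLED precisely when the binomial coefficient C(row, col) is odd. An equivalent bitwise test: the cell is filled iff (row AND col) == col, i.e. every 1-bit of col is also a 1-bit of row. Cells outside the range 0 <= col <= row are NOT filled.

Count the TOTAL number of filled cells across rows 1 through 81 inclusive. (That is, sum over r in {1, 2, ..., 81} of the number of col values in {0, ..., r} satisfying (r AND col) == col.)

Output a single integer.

r1=1 pc1: +2 =2
r2=10 pc1: +2 =4
r3=11 pc2: +4 =8
r4=100 pc1: +2 =10
r5=101 pc2: +4 =14
r6=110 pc2: +4 =18
r7=111 pc3: +8 =26
r8=1000 pc1: +2 =28
r9=1001 pc2: +4 =32
r10=1010 pc2: +4 =36
r11=1011 pc3: +8 =44
r12=1100 pc2: +4 =48
r13=1101 pc3: +8 =56
r14=1110 pc3: +8 =64
r15=1111 pc4: +16 =80
r16=10000 pc1: +2 =82
r17=10001 pc2: +4 =86
r18=10010 pc2: +4 =90
r19=10011 pc3: +8 =98
r20=10100 pc2: +4 =102
r21=10101 pc3: +8 =110
r22=10110 pc3: +8 =118
r23=10111 pc4: +16 =134
r24=11000 pc2: +4 =138
r25=11001 pc3: +8 =146
r26=11010 pc3: +8 =154
r27=11011 pc4: +16 =170
r28=11100 pc3: +8 =178
r29=11101 pc4: +16 =194
r30=11110 pc4: +16 =210
r31=11111 pc5: +32 =242
r32=100000 pc1: +2 =244
r33=100001 pc2: +4 =248
r34=100010 pc2: +4 =252
r35=100011 pc3: +8 =260
r36=100100 pc2: +4 =264
r37=100101 pc3: +8 =272
r38=100110 pc3: +8 =280
r39=100111 pc4: +16 =296
r40=101000 pc2: +4 =300
r41=101001 pc3: +8 =308
r42=101010 pc3: +8 =316
r43=101011 pc4: +16 =332
r44=101100 pc3: +8 =340
r45=101101 pc4: +16 =356
r46=101110 pc4: +16 =372
r47=101111 pc5: +32 =404
r48=110000 pc2: +4 =408
r49=110001 pc3: +8 =416
r50=110010 pc3: +8 =424
r51=110011 pc4: +16 =440
r52=110100 pc3: +8 =448
r53=110101 pc4: +16 =464
r54=110110 pc4: +16 =480
r55=110111 pc5: +32 =512
r56=111000 pc3: +8 =520
r57=111001 pc4: +16 =536
r58=111010 pc4: +16 =552
r59=111011 pc5: +32 =584
r60=111100 pc4: +16 =600
r61=111101 pc5: +32 =632
r62=111110 pc5: +32 =664
r63=111111 pc6: +64 =728
r64=1000000 pc1: +2 =730
r65=1000001 pc2: +4 =734
r66=1000010 pc2: +4 =738
r67=1000011 pc3: +8 =746
r68=1000100 pc2: +4 =750
r69=1000101 pc3: +8 =758
r70=1000110 pc3: +8 =766
r71=1000111 pc4: +16 =782
r72=1001000 pc2: +4 =786
r73=1001001 pc3: +8 =794
r74=1001010 pc3: +8 =802
r75=1001011 pc4: +16 =818
r76=1001100 pc3: +8 =826
r77=1001101 pc4: +16 =842
r78=1001110 pc4: +16 =858
r79=1001111 pc5: +32 =890
r80=1010000 pc2: +4 =894
r81=1010001 pc3: +8 =902

Answer: 902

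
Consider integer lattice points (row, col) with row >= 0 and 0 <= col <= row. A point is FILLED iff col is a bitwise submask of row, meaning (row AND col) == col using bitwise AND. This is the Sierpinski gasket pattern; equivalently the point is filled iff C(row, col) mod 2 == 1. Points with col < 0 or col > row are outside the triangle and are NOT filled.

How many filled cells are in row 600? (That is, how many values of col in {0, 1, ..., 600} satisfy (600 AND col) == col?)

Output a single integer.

600 in binary = 1001011000
popcount(600) = number of 1-bits in 1001011000 = 4
A col c satisfies (600 AND c) == c iff every set bit of c is also set in 600; each of the 4 set bits of 600 can independently be on or off in c.
count = 2^4 = 16

Answer: 16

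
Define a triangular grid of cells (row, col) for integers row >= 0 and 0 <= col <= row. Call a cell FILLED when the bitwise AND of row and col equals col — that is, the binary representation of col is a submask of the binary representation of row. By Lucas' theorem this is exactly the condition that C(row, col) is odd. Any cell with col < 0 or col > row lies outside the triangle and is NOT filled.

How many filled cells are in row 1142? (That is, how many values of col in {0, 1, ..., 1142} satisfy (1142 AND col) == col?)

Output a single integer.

Answer: 64

Derivation:
1142 in binary = 10001110110
popcount(1142) = number of 1-bits in 10001110110 = 6
A col c satisfies (1142 AND c) == c iff every set bit of c is also set in 1142; each of the 6 set bits of 1142 can independently be on or off in c.
count = 2^6 = 64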